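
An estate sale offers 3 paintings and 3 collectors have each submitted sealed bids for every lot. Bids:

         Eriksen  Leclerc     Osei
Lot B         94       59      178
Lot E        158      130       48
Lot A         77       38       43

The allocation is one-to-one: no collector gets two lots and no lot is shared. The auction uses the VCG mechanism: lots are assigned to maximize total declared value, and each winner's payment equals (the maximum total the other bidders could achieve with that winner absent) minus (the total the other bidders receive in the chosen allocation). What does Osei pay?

Efficient allocation: Eriksen→Lot A ($77), Leclerc→Lot E ($130), Osei→Lot B ($178); total welfare W = $385.
Osei receives Lot B at value $178, so the others get W − 178 = $207.
Without Osei: best allocation of the remaining 2 bidders over all 3 lots is Eriksen→Lot B ($94), Leclerc→Lot E ($130), total $224.
VCG payment = (others' best without Osei) − (others' welfare with Osei) = 224 − 207 = $17.

Osei pays $17.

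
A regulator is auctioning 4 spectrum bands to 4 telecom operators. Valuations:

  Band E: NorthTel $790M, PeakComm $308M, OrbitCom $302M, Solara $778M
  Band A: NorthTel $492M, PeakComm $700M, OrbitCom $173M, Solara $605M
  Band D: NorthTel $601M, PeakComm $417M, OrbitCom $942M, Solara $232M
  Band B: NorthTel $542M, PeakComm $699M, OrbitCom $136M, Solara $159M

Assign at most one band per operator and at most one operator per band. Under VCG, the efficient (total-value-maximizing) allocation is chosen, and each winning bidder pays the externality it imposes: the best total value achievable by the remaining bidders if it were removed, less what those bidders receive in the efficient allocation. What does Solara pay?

Efficient allocation: NorthTel→Band E ($790M), PeakComm→Band B ($699M), OrbitCom→Band D ($942M), Solara→Band A ($605M); total welfare W = $3036M.
Solara receives Band A at value $605M, so the others get W − 605 = $2431M.
Without Solara: best allocation of the remaining 3 bidders over all 4 bands is NorthTel→Band E ($790M), PeakComm→Band A ($700M), OrbitCom→Band D ($942M), total $2432M.
VCG payment = (others' best without Solara) − (others' welfare with Solara) = 2432 − 2431 = $1M.

Solara pays $1M.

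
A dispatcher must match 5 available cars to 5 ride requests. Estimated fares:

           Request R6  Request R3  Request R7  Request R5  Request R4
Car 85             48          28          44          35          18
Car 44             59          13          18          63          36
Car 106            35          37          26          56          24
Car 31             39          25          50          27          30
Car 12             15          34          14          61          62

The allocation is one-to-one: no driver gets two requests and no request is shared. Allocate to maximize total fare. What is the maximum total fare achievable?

Maximum total: $260

Optimal: Car 85→Request R6 ($48), Car 44→Request R5 ($63), Car 106→Request R3 ($37), Car 31→Request R7 ($50), Car 12→Request R4 ($62) — total 48+63+37+50+62 = $260.
Column-greedy (each request in turn goes to its best remaining driver) gives $225, worse by 35.
Next-best assignment: Car 85→Request R3, Car 44→Request R6, Car 106→Request R5, Car 31→Request R7, Car 12→Request R4 = $255.
Swapping Car 85↔Car 106 (Car 85→Request R3 $28, Car 106→Request R6 $35) loses 22.
No other one-to-one assignment exceeds $260.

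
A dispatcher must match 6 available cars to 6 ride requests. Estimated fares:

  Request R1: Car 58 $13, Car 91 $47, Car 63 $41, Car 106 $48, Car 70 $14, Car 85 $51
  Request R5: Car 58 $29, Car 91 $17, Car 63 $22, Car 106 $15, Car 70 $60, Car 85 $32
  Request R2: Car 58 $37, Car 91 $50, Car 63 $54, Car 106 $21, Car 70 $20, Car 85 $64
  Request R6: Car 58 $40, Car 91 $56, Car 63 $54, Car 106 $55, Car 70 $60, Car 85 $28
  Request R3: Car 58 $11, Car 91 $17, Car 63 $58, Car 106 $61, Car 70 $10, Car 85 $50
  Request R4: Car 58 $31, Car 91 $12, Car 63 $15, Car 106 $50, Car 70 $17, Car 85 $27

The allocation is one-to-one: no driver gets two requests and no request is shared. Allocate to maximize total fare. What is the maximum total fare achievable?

Max total: $319

Optimal: Car 58→Request R6 ($40), Car 91→Request R1 ($47), Car 63→Request R3 ($58), Car 106→Request R4 ($50), Car 70→Request R5 ($60), Car 85→Request R2 ($64) — total 40+47+58+50+60+64 = $319.
Column-greedy (each request in turn goes to its best remaining driver) gives $313, worse by 6.
Next-best assignment: Car 58→Request R4, Car 91→Request R1, Car 63→Request R6, Car 106→Request R3, Car 70→Request R5, Car 85→Request R2 = $317.
Swapping Car 85↔Car 63 (Car 85→Request R3 $50, Car 63→Request R2 $54) loses 18.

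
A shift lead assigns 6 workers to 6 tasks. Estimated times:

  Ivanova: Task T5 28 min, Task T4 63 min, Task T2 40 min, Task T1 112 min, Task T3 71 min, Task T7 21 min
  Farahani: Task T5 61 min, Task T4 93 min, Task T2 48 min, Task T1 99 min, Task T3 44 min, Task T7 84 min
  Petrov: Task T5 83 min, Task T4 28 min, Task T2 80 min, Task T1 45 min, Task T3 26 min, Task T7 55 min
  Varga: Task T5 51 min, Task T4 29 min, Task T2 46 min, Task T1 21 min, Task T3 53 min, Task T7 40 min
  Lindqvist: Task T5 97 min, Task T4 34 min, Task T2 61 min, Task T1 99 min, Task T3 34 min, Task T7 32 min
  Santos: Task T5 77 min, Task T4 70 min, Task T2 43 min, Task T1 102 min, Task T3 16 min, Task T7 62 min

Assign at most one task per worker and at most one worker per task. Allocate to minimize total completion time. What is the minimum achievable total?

Minimum total: 173 min

Treat this as an assignment problem: match each worker to one task.
Optimal: Ivanova→Task T5 (28 min), Farahani→Task T2 (48 min), Petrov→Task T4 (28 min), Varga→Task T1 (21 min), Lindqvist→Task T7 (32 min), Santos→Task T3 (16 min) — total 28+48+28+21+32+16 = 173 min.
Row-greedy (each worker in turn takes its cheapest remaining task) gives 252 min, worse by 79.
Next-best assignment: Ivanova→Task T5, Farahani→Task T3, Petrov→Task T4, Varga→Task T1, Lindqvist→Task T7, Santos→Task T2 = 196 min.
Swapping Petrov↔Santos (Petrov→Task T3 26 min, Santos→Task T4 70 min) adds 52.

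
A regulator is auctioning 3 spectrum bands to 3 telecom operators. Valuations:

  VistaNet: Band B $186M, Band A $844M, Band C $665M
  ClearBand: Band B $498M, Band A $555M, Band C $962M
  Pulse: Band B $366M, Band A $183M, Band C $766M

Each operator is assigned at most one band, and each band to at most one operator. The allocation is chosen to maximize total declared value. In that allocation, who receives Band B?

This is the linear assignment problem.
Optimal: VistaNet→Band A ($844M), ClearBand→Band C ($962M), Pulse→Band B ($366M) — total 844+962+366 = $2172M.
Column-greedy (each band in turn goes to its best remaining operator) gives $2108M, worse by 64.
Next-best assignment: VistaNet→Band A, ClearBand→Band B, Pulse→Band C = $2108M.
Every other assignment is strictly worse.
Pulse's own top band is Band C ($766M), but forcing Pulse→Band C and reassigning the rest optimally gives only $2108M — worse by 64.

Pulse receives Band B.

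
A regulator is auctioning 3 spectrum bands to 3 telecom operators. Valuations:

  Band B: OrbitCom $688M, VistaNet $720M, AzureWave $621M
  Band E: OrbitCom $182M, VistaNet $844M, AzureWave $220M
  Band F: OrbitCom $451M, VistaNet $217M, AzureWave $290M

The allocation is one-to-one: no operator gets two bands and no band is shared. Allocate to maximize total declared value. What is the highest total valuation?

Treat this as an assignment problem: match each operator to one band.
Optimal: OrbitCom→Band F ($451M), VistaNet→Band E ($844M), AzureWave→Band B ($621M) — total 451+844+621 = $1916M.
Column-greedy (each band in turn goes to its best remaining operator) gives $1391M, worse by 525.
Next-best assignment: OrbitCom→Band B, VistaNet→Band E, AzureWave→Band F = $1822M.
No other one-to-one assignment exceeds $1916M.

Max total: $1916M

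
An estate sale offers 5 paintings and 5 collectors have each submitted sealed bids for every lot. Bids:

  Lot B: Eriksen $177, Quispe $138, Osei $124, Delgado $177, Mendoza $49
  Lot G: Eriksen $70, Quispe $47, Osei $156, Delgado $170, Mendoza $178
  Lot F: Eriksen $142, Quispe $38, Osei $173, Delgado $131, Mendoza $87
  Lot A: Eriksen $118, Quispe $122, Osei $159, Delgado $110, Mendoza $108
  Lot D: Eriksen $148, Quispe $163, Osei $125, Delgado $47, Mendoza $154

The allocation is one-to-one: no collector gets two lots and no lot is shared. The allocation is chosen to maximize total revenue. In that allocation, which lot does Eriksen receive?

Eriksen receives Lot F.

Optimal: Eriksen→Lot F ($142), Quispe→Lot D ($163), Osei→Lot A ($159), Delgado→Lot B ($177), Mendoza→Lot G ($178) — total 142+163+159+177+178 = $819.
Max-entry greedy (repeatedly take the single best remaining cell) gives $801, worse by 18.
Next-best assignment: Eriksen→Lot A, Quispe→Lot D, Osei→Lot F, Delgado→Lot B, Mendoza→Lot G = $809.
Swapping Delgado↔Quispe (Delgado→Lot D $47, Quispe→Lot B $138) loses 155.
Every other assignment is strictly worse.
Eriksen's own top lot is Lot B ($177), but forcing Eriksen→Lot B and reassigning the rest optimally gives only $808 — worse by 11.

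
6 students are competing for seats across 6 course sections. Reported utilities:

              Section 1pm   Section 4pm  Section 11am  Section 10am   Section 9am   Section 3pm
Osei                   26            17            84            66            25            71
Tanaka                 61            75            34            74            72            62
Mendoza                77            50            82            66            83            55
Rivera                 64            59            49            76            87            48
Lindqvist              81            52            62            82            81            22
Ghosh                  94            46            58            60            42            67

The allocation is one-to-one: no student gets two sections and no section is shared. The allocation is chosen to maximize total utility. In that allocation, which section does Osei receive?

Osei receives Section 3pm.

Optimal: Osei→Section 3pm (71 points), Tanaka→Section 4pm (75 points), Mendoza→Section 11am (82 points), Rivera→Section 9am (87 points), Lindqvist→Section 10am (82 points), Ghosh→Section 1pm (94 points) — total 71+75+82+87+82+94 = 491 points.
Row-greedy (each student in turn takes its best remaining section) gives 466 points, worse by 25.
Osei's own top section is Section 11am (84 points), but forcing Osei→Section 11am and reassigning the rest optimally gives only 477 points — worse by 14.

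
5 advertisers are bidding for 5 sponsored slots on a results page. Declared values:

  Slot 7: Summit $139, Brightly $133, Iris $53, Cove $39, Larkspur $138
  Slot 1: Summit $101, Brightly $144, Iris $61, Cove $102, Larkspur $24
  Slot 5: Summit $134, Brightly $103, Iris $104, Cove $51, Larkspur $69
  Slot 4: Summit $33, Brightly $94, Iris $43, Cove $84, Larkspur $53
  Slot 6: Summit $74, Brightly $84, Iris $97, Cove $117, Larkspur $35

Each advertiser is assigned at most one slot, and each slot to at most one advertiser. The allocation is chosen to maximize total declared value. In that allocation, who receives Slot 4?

Optimal: Summit→Slot 5 ($134), Brightly→Slot 1 ($144), Iris→Slot 6 ($97), Cove→Slot 4 ($84), Larkspur→Slot 7 ($138) — total 134+144+97+84+138 = $597.
Max-entry greedy (repeatedly take the single best remaining cell) gives $557, worse by 40.
Next-best assignment: Summit→Slot 5, Brightly→Slot 1, Iris→Slot 4, Cove→Slot 6, Larkspur→Slot 7 = $576.
Cove's own top slot is Slot 6 ($117), but forcing Cove→Slot 6 and reassigning the rest optimally gives only $576 — worse by 21.

Cove receives Slot 4.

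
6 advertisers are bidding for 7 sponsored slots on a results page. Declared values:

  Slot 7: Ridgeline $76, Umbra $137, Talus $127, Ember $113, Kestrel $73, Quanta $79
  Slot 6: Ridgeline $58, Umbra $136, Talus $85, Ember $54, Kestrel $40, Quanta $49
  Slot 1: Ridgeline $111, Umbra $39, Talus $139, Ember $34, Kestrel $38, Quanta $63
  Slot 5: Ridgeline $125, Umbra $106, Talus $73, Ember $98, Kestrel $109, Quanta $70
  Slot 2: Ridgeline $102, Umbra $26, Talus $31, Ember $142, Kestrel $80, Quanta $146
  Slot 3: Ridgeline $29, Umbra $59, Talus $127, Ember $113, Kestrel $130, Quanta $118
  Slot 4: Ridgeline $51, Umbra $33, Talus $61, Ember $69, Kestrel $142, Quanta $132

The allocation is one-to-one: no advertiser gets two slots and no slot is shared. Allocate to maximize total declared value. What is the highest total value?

Optimal: Ridgeline→Slot 5 ($125), Umbra→Slot 7 ($137), Talus→Slot 1 ($139), Ember→Slot 2 ($142), Kestrel→Slot 3 ($130), Quanta→Slot 4 ($132) — total 125+137+139+142+130+132 = $805.
Next-best assignment: Ridgeline→Slot 5, Umbra→Slot 6, Talus→Slot 1, Ember→Slot 2, Kestrel→Slot 3, Quanta→Slot 4 = $804.

Max total: $805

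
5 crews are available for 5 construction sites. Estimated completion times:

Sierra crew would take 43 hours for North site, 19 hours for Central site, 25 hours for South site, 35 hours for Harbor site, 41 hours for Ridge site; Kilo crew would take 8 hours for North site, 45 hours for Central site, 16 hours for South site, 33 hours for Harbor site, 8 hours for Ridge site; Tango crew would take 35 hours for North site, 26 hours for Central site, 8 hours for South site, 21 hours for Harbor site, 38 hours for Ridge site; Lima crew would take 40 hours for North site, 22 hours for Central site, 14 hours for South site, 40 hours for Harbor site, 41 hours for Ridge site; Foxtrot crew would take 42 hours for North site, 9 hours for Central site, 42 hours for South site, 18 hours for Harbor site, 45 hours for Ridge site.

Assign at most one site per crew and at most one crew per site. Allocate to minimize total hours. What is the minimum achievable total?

This is a one-to-one assignment (minimum-cost bipartite matching).
Optimal: Sierra crew→Central site (19 hours), Kilo crew→Ridge site (8 hours), Tango crew→South site (8 hours), Lima crew→North site (40 hours), Foxtrot crew→Harbor site (18 hours) — total 19+8+8+40+18 = 93 hours.
Min-entry greedy (repeatedly take the single cheapest remaining cell) gives 101 hours, worse by 8.

Min total: 93 hours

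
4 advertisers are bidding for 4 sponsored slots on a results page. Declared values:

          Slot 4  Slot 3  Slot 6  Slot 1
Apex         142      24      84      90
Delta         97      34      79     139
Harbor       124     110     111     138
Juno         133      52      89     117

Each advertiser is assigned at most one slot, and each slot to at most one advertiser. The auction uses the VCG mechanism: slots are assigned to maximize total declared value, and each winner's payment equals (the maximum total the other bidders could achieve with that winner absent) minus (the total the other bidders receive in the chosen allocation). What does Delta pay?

Efficient allocation: Apex→Slot 4 ($142), Delta→Slot 1 ($139), Harbor→Slot 3 ($110), Juno→Slot 6 ($89); total welfare W = $480.
Delta receives Slot 1 at value $139, so the others get W − 139 = $341.
Without Delta: best allocation of the remaining 3 bidders over all 4 slots is Apex→Slot 4 ($142), Harbor→Slot 6 ($111), Juno→Slot 1 ($117), total $370.
VCG payment = (others' best without Delta) − (others' welfare with Delta) = 370 − 341 = $29.

Delta pays $29.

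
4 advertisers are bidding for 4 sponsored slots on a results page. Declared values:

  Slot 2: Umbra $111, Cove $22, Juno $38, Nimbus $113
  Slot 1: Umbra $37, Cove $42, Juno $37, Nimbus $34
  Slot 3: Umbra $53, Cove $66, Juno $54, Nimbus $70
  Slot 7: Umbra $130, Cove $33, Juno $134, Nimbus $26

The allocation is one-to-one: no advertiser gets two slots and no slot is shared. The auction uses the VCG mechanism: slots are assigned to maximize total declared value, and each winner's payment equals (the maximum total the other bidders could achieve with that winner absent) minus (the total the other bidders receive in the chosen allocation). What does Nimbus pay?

Efficient allocation: Umbra→Slot 2 ($111), Cove→Slot 1 ($42), Juno→Slot 7 ($134), Nimbus→Slot 3 ($70); total welfare W = $357.
Nimbus receives Slot 3 at value $70, so the others get W − 70 = $287.
Without Nimbus: best allocation of the remaining 3 bidders over all 4 slots is Umbra→Slot 2 ($111), Cove→Slot 3 ($66), Juno→Slot 7 ($134), total $311.
VCG payment = (others' best without Nimbus) − (others' welfare with Nimbus) = 311 − 287 = $24.

Nimbus pays $24.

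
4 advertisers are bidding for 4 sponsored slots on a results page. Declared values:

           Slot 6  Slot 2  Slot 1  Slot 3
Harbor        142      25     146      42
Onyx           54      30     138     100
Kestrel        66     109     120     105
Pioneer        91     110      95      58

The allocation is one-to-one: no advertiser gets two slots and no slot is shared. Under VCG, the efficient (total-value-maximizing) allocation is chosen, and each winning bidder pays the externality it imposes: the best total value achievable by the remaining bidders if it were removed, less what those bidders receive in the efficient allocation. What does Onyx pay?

Onyx pays $15.

Efficient allocation: Harbor→Slot 6 ($142), Onyx→Slot 1 ($138), Kestrel→Slot 3 ($105), Pioneer→Slot 2 ($110); total welfare W = $495.
Onyx receives Slot 1 at value $138, so the others get W − 138 = $357.
Without Onyx: best allocation of the remaining 3 bidders over all 4 slots is Harbor→Slot 6 ($142), Kestrel→Slot 1 ($120), Pioneer→Slot 2 ($110), total $372.
VCG payment = (others' best without Onyx) − (others' welfare with Onyx) = 372 − 357 = $15.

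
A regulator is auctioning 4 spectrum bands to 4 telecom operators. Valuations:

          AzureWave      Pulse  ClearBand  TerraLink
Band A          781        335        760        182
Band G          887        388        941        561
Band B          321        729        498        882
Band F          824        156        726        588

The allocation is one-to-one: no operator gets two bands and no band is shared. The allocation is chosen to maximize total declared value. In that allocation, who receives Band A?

AzureWave receives Band A.

Treat this as an assignment problem: match each operator to one band.
Optimal: AzureWave→Band A ($781M), Pulse→Band B ($729M), ClearBand→Band G ($941M), TerraLink→Band F ($588M) — total 781+729+941+588 = $3039M.
Column-greedy (each band in turn goes to its best remaining operator) gives $2760M, worse by 279.
Swapping AzureWave↔ClearBand (AzureWave→Band G $887M, ClearBand→Band A $760M) loses 75.
AzureWave's own top band is Band G ($887M), but forcing AzureWave→Band G and reassigning the rest optimally gives only $2964M — worse by 75.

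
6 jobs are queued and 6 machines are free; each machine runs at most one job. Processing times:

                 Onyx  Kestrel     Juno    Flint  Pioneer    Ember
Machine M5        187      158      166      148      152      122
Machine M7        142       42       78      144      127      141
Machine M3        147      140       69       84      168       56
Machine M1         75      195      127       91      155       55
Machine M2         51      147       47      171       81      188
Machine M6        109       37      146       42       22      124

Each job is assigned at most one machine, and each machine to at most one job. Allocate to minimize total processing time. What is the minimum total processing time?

Minimum total: 387 min

This is the linear assignment problem.
Optimal: Onyx→Machine M2 (51 min), Kestrel→Machine M7 (42 min), Juno→Machine M3 (69 min), Flint→Machine M5 (148 min), Pioneer→Machine M6 (22 min), Ember→Machine M1 (55 min) — total 51+42+69+148+22+55 = 387 min.
Min-entry greedy (repeatedly take the single cheapest remaining cell) gives 437 min, worse by 50.
No other one-to-one assignment undercuts 387 min.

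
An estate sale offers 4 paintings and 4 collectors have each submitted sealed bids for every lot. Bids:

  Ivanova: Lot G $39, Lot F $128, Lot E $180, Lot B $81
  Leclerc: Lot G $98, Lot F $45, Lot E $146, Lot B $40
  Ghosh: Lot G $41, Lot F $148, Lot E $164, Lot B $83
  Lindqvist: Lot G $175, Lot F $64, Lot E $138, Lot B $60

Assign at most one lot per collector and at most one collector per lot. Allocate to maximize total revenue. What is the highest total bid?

Treat this as an assignment problem: match each collector to one lot.
Optimal: Ivanova→Lot B ($81), Leclerc→Lot E ($146), Ghosh→Lot F ($148), Lindqvist→Lot G ($175) — total 81+146+148+175 = $550.
Column-greedy (each lot in turn goes to its best remaining collector) gives $543, worse by 7.
Next-best assignment: Ivanova→Lot E, Leclerc→Lot B, Ghosh→Lot F, Lindqvist→Lot G = $543.
Swapping Ivanova↔Ghosh (Ivanova→Lot F $128, Ghosh→Lot B $83) loses 18.

Max total: $550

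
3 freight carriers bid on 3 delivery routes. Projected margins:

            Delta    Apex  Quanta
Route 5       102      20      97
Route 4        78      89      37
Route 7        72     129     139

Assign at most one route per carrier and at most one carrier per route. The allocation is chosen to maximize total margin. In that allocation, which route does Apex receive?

This is the linear assignment problem.
Optimal: Delta→Route 5 ($102k), Apex→Route 4 ($89k), Quanta→Route 7 ($139k) — total 102+89+139 = $330k.
Row-greedy (each carrier in turn takes its best remaining route) gives $268k, worse by 62.
Swapping Delta↔Quanta (Delta→Route 7 $72k, Quanta→Route 5 $97k) loses 72.
Apex's own top route is Route 7 ($129k), but forcing Apex→Route 7 and reassigning the rest optimally gives only $304k — worse by 26.

Apex receives Route 4.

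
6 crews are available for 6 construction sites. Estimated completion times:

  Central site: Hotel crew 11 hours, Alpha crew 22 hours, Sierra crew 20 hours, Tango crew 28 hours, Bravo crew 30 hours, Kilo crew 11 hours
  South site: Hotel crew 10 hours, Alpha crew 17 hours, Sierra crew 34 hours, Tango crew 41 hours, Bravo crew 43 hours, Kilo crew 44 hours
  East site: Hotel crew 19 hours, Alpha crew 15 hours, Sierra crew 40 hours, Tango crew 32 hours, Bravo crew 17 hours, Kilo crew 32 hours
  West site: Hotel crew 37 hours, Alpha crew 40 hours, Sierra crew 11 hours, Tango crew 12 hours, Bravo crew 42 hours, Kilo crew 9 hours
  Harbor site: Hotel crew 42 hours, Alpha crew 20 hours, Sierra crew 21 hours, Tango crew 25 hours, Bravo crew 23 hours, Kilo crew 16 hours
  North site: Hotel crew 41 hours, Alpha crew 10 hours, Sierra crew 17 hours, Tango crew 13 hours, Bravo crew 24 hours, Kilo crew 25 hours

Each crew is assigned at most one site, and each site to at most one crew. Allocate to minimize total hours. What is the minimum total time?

This is a one-to-one assignment (minimum-cost bipartite matching).
Optimal: Hotel crew→South site (10 hours), Alpha crew→North site (10 hours), Sierra crew→Harbor site (21 hours), Tango crew→West site (12 hours), Bravo crew→East site (17 hours), Kilo crew→Central site (11 hours) — total 10+10+21+12+17+11 = 81 hours.
Min-entry greedy (repeatedly take the single cheapest remaining cell) gives 91 hours, worse by 10.
Swapping Alpha crew↔Hotel crew (Alpha crew→South site 17 hours, Hotel crew→North site 41 hours) adds 38.
No other one-to-one assignment undercuts 81 hours.

Min total: 81 hours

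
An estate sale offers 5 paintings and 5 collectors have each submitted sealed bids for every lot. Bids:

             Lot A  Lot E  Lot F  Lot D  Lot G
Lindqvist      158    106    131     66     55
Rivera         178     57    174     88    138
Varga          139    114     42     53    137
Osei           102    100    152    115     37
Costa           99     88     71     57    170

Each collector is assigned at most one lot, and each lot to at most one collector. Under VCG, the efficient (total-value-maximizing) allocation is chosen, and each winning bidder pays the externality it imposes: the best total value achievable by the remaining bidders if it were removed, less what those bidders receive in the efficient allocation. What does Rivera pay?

Rivera pays $37.

Efficient allocation: Lindqvist→Lot A ($158), Rivera→Lot F ($174), Varga→Lot E ($114), Osei→Lot D ($115), Costa→Lot G ($170); total welfare W = $731.
Rivera receives Lot F at value $174, so the others get W − 174 = $557.
Without Rivera: best allocation of the remaining 4 bidders over all 5 lots is Lindqvist→Lot A ($158), Varga→Lot E ($114), Osei→Lot F ($152), Costa→Lot G ($170), total $594.
VCG payment = (others' best without Rivera) − (others' welfare with Rivera) = 594 − 557 = $37.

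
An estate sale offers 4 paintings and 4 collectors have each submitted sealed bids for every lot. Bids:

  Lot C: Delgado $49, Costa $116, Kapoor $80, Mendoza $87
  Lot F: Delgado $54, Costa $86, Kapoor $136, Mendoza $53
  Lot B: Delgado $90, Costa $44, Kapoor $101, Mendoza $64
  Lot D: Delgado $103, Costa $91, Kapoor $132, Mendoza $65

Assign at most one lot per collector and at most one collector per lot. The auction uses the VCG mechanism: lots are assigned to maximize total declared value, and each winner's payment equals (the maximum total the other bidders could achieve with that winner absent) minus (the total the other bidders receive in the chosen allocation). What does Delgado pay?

Delgado pays $1.

Efficient allocation: Delgado→Lot D ($103), Costa→Lot C ($116), Kapoor→Lot F ($136), Mendoza→Lot B ($64); total welfare W = $419.
Delgado receives Lot D at value $103, so the others get W − 103 = $316.
Without Delgado: best allocation of the remaining 3 bidders over all 4 lots is Costa→Lot C ($116), Kapoor→Lot F ($136), Mendoza→Lot D ($65), total $317.
VCG payment = (others' best without Delgado) − (others' welfare with Delgado) = 317 − 316 = $1.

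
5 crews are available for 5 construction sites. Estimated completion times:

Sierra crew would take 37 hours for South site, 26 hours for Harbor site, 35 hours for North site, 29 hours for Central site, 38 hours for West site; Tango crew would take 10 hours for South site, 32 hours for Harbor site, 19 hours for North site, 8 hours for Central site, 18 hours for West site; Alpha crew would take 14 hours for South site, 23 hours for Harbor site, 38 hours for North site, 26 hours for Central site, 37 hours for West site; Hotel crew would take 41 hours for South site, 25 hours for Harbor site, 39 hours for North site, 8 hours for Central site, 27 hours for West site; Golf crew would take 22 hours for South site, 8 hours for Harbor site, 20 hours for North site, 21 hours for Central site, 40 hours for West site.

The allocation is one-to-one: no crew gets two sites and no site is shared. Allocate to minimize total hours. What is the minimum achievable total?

Treat this as an assignment problem: match each crew to one site.
Optimal: Sierra crew→North site (35 hours), Tango crew→West site (18 hours), Alpha crew→South site (14 hours), Hotel crew→Central site (8 hours), Golf crew→Harbor site (8 hours) — total 35+18+14+8+8 = 83 hours.
Column-greedy (each site in turn goes to its cheapest remaining crew) gives 98 hours, worse by 15.
Next-best assignment: Sierra crew→Harbor site, Tango crew→West site, Alpha crew→South site, Hotel crew→Central site, Golf crew→North site = 86 hours.
No other one-to-one assignment undercuts 83 hours.

Min total: 83 hours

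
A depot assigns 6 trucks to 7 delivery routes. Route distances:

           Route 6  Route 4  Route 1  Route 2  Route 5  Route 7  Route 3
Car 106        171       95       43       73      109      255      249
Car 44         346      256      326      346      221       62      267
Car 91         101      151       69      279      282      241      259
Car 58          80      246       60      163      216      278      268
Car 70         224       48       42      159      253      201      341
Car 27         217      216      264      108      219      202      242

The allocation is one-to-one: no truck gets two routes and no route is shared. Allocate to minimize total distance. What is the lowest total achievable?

Optimal: Car 106→Route 5 (109 km), Car 44→Route 7 (62 km), Car 91→Route 1 (69 km), Car 58→Route 6 (80 km), Car 70→Route 4 (48 km), Car 27→Route 2 (108 km) — total 109+62+69+80+48+108 = 476 km.
Row-greedy (each truck in turn takes its cheapest remaining route) gives 636 km, worse by 160.
Next-best assignment: Car 106→Route 5, Car 44→Route 7, Car 91→Route 6, Car 58→Route 1, Car 70→Route 4, Car 27→Route 2 = 488 km.

Min total: 476 km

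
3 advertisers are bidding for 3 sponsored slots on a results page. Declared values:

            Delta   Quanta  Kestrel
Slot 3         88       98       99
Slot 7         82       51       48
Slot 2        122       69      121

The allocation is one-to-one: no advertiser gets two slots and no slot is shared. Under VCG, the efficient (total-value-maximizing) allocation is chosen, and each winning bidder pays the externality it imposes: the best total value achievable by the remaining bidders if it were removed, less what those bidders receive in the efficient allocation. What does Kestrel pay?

Kestrel pays $40.

Efficient allocation: Delta→Slot 7 ($82), Quanta→Slot 3 ($98), Kestrel→Slot 2 ($121); total welfare W = $301.
Kestrel receives Slot 2 at value $121, so the others get W − 121 = $180.
Without Kestrel: best allocation of the remaining 2 bidders over all 3 slots is Delta→Slot 2 ($122), Quanta→Slot 3 ($98), total $220.
VCG payment = (others' best without Kestrel) − (others' welfare with Kestrel) = 220 − 180 = $40.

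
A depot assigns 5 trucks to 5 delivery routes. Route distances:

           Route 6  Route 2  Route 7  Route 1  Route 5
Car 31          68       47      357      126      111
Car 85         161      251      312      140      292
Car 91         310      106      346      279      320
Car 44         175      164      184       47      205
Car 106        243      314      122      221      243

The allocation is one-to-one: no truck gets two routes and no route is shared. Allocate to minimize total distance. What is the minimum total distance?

Optimal: Car 31→Route 5 (111 km), Car 85→Route 6 (161 km), Car 91→Route 2 (106 km), Car 44→Route 1 (47 km), Car 106→Route 7 (122 km) — total 111+161+106+47+122 = 547 km.
Min-entry greedy (repeatedly take the single cheapest remaining cell) gives 697 km, worse by 150.
Next-best assignment: Car 31→Route 6, Car 85→Route 5, Car 91→Route 2, Car 44→Route 1, Car 106→Route 7 = 635 km.

Minimum total: 547 km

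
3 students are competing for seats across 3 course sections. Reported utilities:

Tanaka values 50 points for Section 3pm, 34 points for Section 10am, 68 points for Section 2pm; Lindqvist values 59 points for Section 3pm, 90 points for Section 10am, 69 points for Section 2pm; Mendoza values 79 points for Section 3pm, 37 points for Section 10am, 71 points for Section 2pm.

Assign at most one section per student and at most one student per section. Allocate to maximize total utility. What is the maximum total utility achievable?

Optimal: Tanaka→Section 2pm (68 points), Lindqvist→Section 10am (90 points), Mendoza→Section 3pm (79 points) — total 68+90+79 = 237 points.
Next-best assignment: Tanaka→Section 3pm, Lindqvist→Section 10am, Mendoza→Section 2pm = 211 points.
Swapping Mendoza↔Lindqvist (Mendoza→Section 10am 37 points, Lindqvist→Section 3pm 59 points) loses 73.
No other one-to-one assignment exceeds 237 points.

Maximum total: 237 points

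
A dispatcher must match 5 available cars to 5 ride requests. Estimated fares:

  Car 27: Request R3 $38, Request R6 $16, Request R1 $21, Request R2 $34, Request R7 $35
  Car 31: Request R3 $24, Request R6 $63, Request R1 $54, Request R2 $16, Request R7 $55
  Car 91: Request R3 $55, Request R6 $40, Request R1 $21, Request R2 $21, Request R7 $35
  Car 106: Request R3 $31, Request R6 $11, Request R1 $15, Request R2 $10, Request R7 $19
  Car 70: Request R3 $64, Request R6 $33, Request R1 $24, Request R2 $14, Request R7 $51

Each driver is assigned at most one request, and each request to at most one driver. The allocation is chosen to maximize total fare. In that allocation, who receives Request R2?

Optimal: Car 27→Request R2 ($34), Car 31→Request R6 ($63), Car 91→Request R3 ($55), Car 106→Request R1 ($15), Car 70→Request R7 ($51) — total 34+63+55+15+51 = $218.
Checked against all permutations: $218 is optimal.
Car 27's own top request is Request R3 ($38), but forcing Car 27→Request R3 and reassigning the rest optimally gives only $193 — worse by 25.

Car 27 receives Request R2.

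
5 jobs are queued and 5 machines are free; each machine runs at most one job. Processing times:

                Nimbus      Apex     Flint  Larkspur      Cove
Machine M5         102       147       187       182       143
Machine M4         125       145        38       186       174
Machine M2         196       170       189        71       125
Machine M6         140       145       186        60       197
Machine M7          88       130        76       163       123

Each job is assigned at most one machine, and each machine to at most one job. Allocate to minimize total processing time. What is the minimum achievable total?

Minimum total: 455 min

This is the linear assignment problem.
Optimal: Nimbus→Machine M5 (102 min), Apex→Machine M7 (130 min), Flint→Machine M4 (38 min), Larkspur→Machine M6 (60 min), Cove→Machine M2 (125 min) — total 102+130+38+60+125 = 455 min.
Checked against all permutations: 455 min is optimal.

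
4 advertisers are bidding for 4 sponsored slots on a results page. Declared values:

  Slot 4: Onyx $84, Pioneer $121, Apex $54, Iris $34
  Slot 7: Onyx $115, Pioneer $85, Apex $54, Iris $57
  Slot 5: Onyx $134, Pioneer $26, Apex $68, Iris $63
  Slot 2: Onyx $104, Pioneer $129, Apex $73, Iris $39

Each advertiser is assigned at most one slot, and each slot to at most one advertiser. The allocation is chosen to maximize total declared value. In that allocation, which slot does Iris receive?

Treat this as an assignment problem: match each advertiser to one slot.
Optimal: Onyx→Slot 5 ($134), Pioneer→Slot 4 ($121), Apex→Slot 2 ($73), Iris→Slot 7 ($57) — total 134+121+73+57 = $385.
Max-entry greedy (repeatedly take the single best remaining cell) gives $374, worse by 11.
Swapping Onyx↔Iris (Onyx→Slot 7 $115, Iris→Slot 5 $63) loses 13.
Checked against all permutations: $385 is optimal.
Iris's own top slot is Slot 5 ($63), but forcing Iris→Slot 5 and reassigning the rest optimally gives only $372 — worse by 13.

Iris receives Slot 7.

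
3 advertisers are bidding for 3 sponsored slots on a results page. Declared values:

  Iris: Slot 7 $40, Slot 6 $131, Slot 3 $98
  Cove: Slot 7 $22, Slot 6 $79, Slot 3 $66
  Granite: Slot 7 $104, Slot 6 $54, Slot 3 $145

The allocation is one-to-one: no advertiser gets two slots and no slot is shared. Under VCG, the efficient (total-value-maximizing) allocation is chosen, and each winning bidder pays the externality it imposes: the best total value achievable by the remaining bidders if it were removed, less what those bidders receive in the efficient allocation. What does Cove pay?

Efficient allocation: Iris→Slot 6 ($131), Cove→Slot 3 ($66), Granite→Slot 7 ($104); total welfare W = $301.
Cove receives Slot 3 at value $66, so the others get W − 66 = $235.
Without Cove: best allocation of the remaining 2 bidders over all 3 slots is Iris→Slot 6 ($131), Granite→Slot 3 ($145), total $276.
VCG payment = (others' best without Cove) − (others' welfare with Cove) = 276 − 235 = $41.

Cove pays $41.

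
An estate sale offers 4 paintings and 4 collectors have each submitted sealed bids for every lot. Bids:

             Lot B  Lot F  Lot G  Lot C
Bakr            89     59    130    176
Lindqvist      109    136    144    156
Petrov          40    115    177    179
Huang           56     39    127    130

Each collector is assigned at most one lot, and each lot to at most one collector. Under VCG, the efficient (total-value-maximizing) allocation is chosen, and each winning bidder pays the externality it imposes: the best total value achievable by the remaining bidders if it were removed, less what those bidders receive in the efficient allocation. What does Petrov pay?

Efficient allocation: Bakr→Lot C ($176), Lindqvist→Lot F ($136), Petrov→Lot G ($177), Huang→Lot B ($56); total welfare W = $545.
Petrov receives Lot G at value $177, so the others get W − 177 = $368.
Without Petrov: best allocation of the remaining 3 bidders over all 4 lots is Bakr→Lot C ($176), Lindqvist→Lot F ($136), Huang→Lot G ($127), total $439.
VCG payment = (others' best without Petrov) − (others' welfare with Petrov) = 439 − 368 = $71.

Petrov pays $71.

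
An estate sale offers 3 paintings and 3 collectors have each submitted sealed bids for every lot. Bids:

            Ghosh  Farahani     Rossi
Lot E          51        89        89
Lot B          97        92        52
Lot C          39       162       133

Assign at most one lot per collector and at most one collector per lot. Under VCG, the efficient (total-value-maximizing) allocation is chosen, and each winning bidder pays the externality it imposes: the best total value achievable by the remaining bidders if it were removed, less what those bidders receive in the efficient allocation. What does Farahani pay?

Farahani pays $44.

Efficient allocation: Ghosh→Lot B ($97), Farahani→Lot C ($162), Rossi→Lot E ($89); total welfare W = $348.
Farahani receives Lot C at value $162, so the others get W − 162 = $186.
Without Farahani: best allocation of the remaining 2 bidders over all 3 lots is Ghosh→Lot B ($97), Rossi→Lot C ($133), total $230.
VCG payment = (others' best without Farahani) − (others' welfare with Farahani) = 230 − 186 = $44.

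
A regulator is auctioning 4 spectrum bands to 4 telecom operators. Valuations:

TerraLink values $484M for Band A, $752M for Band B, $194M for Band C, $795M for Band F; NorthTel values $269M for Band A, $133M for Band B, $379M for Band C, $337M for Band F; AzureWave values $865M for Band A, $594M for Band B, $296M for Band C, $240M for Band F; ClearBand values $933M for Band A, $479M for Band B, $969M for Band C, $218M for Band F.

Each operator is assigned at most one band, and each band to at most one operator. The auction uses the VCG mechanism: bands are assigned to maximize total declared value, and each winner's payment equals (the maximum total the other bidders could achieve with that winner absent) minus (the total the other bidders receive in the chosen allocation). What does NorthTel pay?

Efficient allocation: TerraLink→Band B ($752M), NorthTel→Band F ($337M), AzureWave→Band A ($865M), ClearBand→Band C ($969M); total welfare W = $2923M.
NorthTel receives Band F at value $337M, so the others get W − 337 = $2586M.
Without NorthTel: best allocation of the remaining 3 bidders over all 4 bands is TerraLink→Band F ($795M), AzureWave→Band A ($865M), ClearBand→Band C ($969M), total $2629M.
VCG payment = (others' best without NorthTel) − (others' welfare with NorthTel) = 2629 − 2586 = $43M.

NorthTel pays $43M.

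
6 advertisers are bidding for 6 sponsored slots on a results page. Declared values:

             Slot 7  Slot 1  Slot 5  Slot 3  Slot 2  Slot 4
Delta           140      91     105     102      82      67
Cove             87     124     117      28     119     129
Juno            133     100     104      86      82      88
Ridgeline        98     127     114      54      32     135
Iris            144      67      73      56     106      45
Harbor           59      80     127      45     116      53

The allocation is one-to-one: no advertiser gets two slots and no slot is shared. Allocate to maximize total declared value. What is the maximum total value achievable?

Max total: $727

Optimal: Delta→Slot 3 ($102), Cove→Slot 1 ($124), Juno→Slot 7 ($133), Ridgeline→Slot 4 ($135), Iris→Slot 2 ($106), Harbor→Slot 5 ($127) — total 102+124+133+135+106+127 = $727.
Column-greedy (each slot in turn goes to its best remaining advertiser) gives $707, worse by 20.
Checked against all permutations: $727 is optimal.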